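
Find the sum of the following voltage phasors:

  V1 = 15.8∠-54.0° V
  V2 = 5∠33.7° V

Step 1 — Convert each phasor to rectangular form:
  V1 = 15.8·(cos(-54.0°) + j·sin(-54.0°)) = 9.287 - j12.78 V
  V2 = 5·(cos(33.7°) + j·sin(33.7°)) = 4.16 + j2.774 V
Step 2 — Sum components: V_total = 13.45 - j10.01 V.
Step 3 — Convert to polar: |V_total| = 16.76 V, ∠V_total = -36.7°.

V_total = 16.76∠-36.7° V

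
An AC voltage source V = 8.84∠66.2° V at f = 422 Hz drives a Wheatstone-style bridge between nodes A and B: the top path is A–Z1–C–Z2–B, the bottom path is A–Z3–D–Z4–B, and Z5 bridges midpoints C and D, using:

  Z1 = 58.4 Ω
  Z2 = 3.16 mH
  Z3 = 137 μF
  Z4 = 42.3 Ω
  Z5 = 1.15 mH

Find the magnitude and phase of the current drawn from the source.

Step 1 — Angular frequency: ω = 2π·f = 2π·422 = 2652 rad/s.
Step 2 — Component impedances:
  Z1: Z = R = 58.4 Ω
  Z2: Z = jωL = j·2652·0.00316 = 0 + j8.379 Ω
  Z3: Z = 1/(jωC) = -j/(ω·C) = 0 - j2.753 Ω
  Z4: Z = R = 42.3 Ω
  Z5: Z = jωL = j·2652·0.00115 = 0 + j3.049 Ω
Step 3 — Bridge requires nodal analysis (the Z5 bridge couples midpoints C and D, so the two paths cannot be reduced to a simple series/parallel combination). Setting node B to ground and injecting 1 A at node A, the 3-node admittance system at A, C, D solves to V_A = Z_AB = 2.867 + j7.895 Ω = 8.4∠70.0° Ω.
Step 4 — Source phasor: V = 8.84∠66.2° V = 3.567 + j8.088 V.
Step 5 — Ohm's law: I = V / Z_total = (3.567 + j8.088) / (2.867 + j7.895) = 1.05 - j0.07048 A.
Step 6 — Convert to polar: |I| = 1.052 A, ∠I = -3.8°.

I = 1.052∠-3.8° A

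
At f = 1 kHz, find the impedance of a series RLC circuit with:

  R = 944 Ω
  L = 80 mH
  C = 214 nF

Step 1 — Angular frequency: ω = 2π·f = 2π·1000 = 6283 rad/s.
Step 2 — Component impedances:
  R: Z = R = 944 Ω
  L: Z = jωL = j·6283·0.08 = 0 + j502.7 Ω
  C: Z = 1/(jωC) = -j/(ω·C) = 0 - j743.7 Ω
Step 3 — Series combination: Z_total = R + L + C = 944 - j241.1 Ω = 974.3∠-14.3° Ω.

Z = 944 - j241.1 Ω = 974.3∠-14.3° Ω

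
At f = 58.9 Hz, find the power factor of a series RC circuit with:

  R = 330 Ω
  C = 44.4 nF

Step 1 — Angular frequency: ω = 2π·f = 2π·58.9 = 370.1 rad/s.
Step 2 — Component impedances:
  R: Z = R = 330 Ω
  C: Z = 1/(jωC) = -j/(ω·C) = 0 - j6.086e+04 Ω
Step 3 — Series combination: Z_total = R + C = 330 - j6.086e+04 Ω = 6.086e+04∠-89.7° Ω.
Step 4 — Power factor: PF = cos(φ) = Re(Z)/|Z| = 330/6.086e+04 = 0.005422.
Step 5 — Type: Im(Z) = -6.086e+04 ⇒ leading (phase φ = -89.7°).

PF = 0.005422 (leading, φ = -89.7°)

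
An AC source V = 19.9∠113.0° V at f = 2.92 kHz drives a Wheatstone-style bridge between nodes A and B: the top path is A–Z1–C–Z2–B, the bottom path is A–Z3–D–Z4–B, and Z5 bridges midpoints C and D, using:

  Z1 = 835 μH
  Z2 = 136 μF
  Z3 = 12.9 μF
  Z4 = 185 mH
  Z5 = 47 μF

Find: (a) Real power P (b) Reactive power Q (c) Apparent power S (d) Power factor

Step 1 — Angular frequency: ω = 2π·f = 2π·2920 = 1.835e+04 rad/s.
Step 2 — Component impedances:
  Z1: Z = jωL = j·1.835e+04·0.000835 = 0 + j15.32 Ω
  Z2: Z = 1/(jωC) = -j/(ω·C) = 0 - j0.4008 Ω
  Z3: Z = 1/(jωC) = -j/(ω·C) = 0 - j4.225 Ω
  Z4: Z = jωL = j·1.835e+04·0.185 = 0 + j3394 Ω
  Z5: Z = 1/(jωC) = -j/(ω·C) = 0 - j1.16 Ω
Step 3 — Bridge requires nodal analysis (the Z5 bridge couples midpoints C and D, so the two paths cannot be reduced to a simple series/parallel combination). Setting node B to ground and injecting 1 A at node A, the 3-node admittance system at A, C, D solves to V_A = Z_AB = 0 - j8.706 Ω = 8.706∠-90.0° Ω.
Step 4 — Source phasor: V = 19.9∠113.0° V = -7.776 + j18.32 V.
Step 5 — Current: I = V / Z = -2.104 - j0.8931 A = 2.286∠-157.0° A.
Step 6 — Complex power: S = V·I* = 0 - j45.49 VA.
Step 7 — Real power: P = Re(S) = 0 W.
Step 8 — Reactive power: Q = Im(S) = -45.49 VAR.
Step 9 — Apparent power: |S| = 45.49 VA.
Step 10 — Power factor: PF = P/|S| = 0 (leading).

(a) P = 0 W  (b) Q = -45.49 VAR  (c) S = 45.49 VA  (d) PF = 0 (leading)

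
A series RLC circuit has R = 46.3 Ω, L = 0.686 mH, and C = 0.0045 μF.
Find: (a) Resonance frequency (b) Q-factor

Step 1 — Resonance condition Im(Z)=0 gives ω₀ = 1/√(LC).
Step 2 — ω₀ = 1/√(0.000686·4.5e-09) = 5.692e+05 rad/s.
Step 3 — f₀ = ω₀/(2π) = 9.058e+04 Hz.
Step 4 — Series Q: Q = ω₀L/R = 5.692e+05·0.000686/46.3 = 8.433.

(a) f₀ = 9.058e+04 Hz  (b) Q = 8.433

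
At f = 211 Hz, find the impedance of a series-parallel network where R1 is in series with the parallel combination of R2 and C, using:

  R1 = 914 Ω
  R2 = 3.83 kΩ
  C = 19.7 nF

Step 1 — Angular frequency: ω = 2π·f = 2π·211 = 1326 rad/s.
Step 2 — Component impedances:
  R1: Z = R = 914 Ω
  R2: Z = R = 3830 Ω
  C: Z = 1/(jωC) = -j/(ω·C) = 0 - j3.829e+04 Ω
Step 3 — Parallel branch: R2 || C = 1/(1/R2 + 1/C) = 3792 - j379.3 Ω.
Step 4 — Series with R1: Z_total = R1 + (R2 || C) = 4706 - j379.3 Ω = 4721∠-4.6° Ω.

Z = 4706 - j379.3 Ω = 4721∠-4.6° Ω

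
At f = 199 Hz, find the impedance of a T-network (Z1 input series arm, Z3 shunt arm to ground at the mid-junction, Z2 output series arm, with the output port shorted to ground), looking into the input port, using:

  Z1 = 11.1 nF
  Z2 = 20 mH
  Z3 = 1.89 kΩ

Step 1 — Angular frequency: ω = 2π·f = 2π·199 = 1250 rad/s.
Step 2 — Component impedances:
  Z1: Z = 1/(jωC) = -j/(ω·C) = 0 - j7.205e+04 Ω
  Z2: Z = jωL = j·1250·0.02 = 0 + j25.01 Ω
  Z3: Z = R = 1890 Ω
Step 3 — With the output port shorted to ground, the output series arm Z2 runs from the junction to ground; the shunt arm Z3 also runs from the junction to ground. They appear in parallel: Z3 || Z2 = 0.3308 + j25 Ω.
Step 4 — Series with input arm Z1: Z_in = Z1 + (Z3 || Z2) = 0.3308 - j7.203e+04 Ω = 7.203e+04∠-90.0° Ω.

Z = 0.3308 - j7.203e+04 Ω = 7.203e+04∠-90.0° Ω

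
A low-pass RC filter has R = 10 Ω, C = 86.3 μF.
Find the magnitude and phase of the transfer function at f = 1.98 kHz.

Step 1 — Angular frequency: ω = 2π·1980 = 1.244e+04 rad/s.
Step 2 — Transfer function: H(jω) = 1/(1 + jωRC).
Step 3 — Denominator: 1 + jωRC = 1 + j·1.244e+04·10·8.63e-05 = 1 + j10.74.
Step 4 — H = 0.008601 - j0.09234.
Step 5 — Magnitude: |H| = 0.09274 (-20.7 dB); phase: φ = -84.7°.

|H| = 0.09274 (-20.7 dB), φ = -84.7°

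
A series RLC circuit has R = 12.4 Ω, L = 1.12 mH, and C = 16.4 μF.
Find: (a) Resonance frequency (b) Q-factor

Step 1 — Resonance condition Im(Z)=0 gives ω₀ = 1/√(LC).
Step 2 — ω₀ = 1/√(0.00112·1.64e-05) = 7379 rad/s.
Step 3 — f₀ = ω₀/(2π) = 1174 Hz.
Step 4 — Series Q: Q = ω₀L/R = 7379·0.00112/12.4 = 0.6664.

(a) f₀ = 1174 Hz  (b) Q = 0.6664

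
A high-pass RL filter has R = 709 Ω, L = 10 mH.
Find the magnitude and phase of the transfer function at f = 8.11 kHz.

Step 1 — Angular frequency: ω = 2π·8110 = 5.096e+04 rad/s.
Step 2 — Transfer function: H(jω) = jωL/(R + jωL).
Step 3 — Numerator jωL = j·509.6; denominator R + jωL = 709 + j509.6.
Step 4 — H = 0.3406 + j0.4739.
Step 5 — Magnitude: |H| = 0.5836 (-4.7 dB); phase: φ = 54.3°.

|H| = 0.5836 (-4.7 dB), φ = 54.3°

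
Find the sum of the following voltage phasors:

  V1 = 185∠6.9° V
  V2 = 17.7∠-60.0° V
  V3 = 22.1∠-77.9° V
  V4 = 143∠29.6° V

Step 1 — Convert each phasor to rectangular form:
  V1 = 185·(cos(6.9°) + j·sin(6.9°)) = 183.7 + j22.23 V
  V2 = 17.7·(cos(-60.0°) + j·sin(-60.0°)) = 8.85 - j15.33 V
  V3 = 22.1·(cos(-77.9°) + j·sin(-77.9°)) = 4.633 - j21.61 V
  V4 = 143·(cos(29.6°) + j·sin(29.6°)) = 124.3 + j70.63 V
Step 2 — Sum components: V_total = 321.5 + j55.92 V.
Step 3 — Convert to polar: |V_total| = 326.3 V, ∠V_total = 9.9°.

V_total = 326.3∠9.9° V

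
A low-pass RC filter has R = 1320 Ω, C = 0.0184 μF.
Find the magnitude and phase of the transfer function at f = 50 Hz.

Step 1 — Angular frequency: ω = 2π·50 = 314.2 rad/s.
Step 2 — Transfer function: H(jω) = 1/(1 + jωRC).
Step 3 — Denominator: 1 + jωRC = 1 + j·314.2·1320·1.84e-08 = 1 + j0.00763.
Step 4 — H = 0.9999 - j0.00763.
Step 5 — Magnitude: |H| = 1 (-0.0 dB); phase: φ = -0.4°.

|H| = 1 (-0.0 dB), φ = -0.4°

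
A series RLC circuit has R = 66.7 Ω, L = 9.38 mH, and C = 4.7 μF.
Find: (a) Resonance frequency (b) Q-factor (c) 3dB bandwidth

Step 1 — Resonance: ω₀ = 1/√(LC) = 1/√(0.00938·4.7e-06) = 4763 rad/s.
Step 2 — f₀ = ω₀/(2π) = 758 Hz.
Step 3 — Series Q: Q = ω₀L/R = 4763·0.00938/66.7 = 0.6698.
Step 4 — Bandwidth: Δω = ω₀/Q = 7111 rad/s; BW = Δω/(2π) = 1132 Hz.

(a) f₀ = 758 Hz  (b) Q = 0.6698  (c) BW = 1132 Hz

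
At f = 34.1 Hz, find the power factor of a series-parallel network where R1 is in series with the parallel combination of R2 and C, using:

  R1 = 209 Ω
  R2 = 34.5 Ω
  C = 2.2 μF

Step 1 — Angular frequency: ω = 2π·f = 2π·34.1 = 214.3 rad/s.
Step 2 — Component impedances:
  R1: Z = R = 209 Ω
  R2: Z = R = 34.5 Ω
  C: Z = 1/(jωC) = -j/(ω·C) = 0 - j2122 Ω
Step 3 — Parallel branch: R2 || C = 1/(1/R2 + 1/C) = 34.49 - j0.5609 Ω.
Step 4 — Series with R1: Z_total = R1 + (R2 || C) = 243.5 - j0.5609 Ω = 243.5∠-0.1° Ω.
Step 5 — Power factor: PF = cos(φ) = Re(Z)/|Z| = 243.5/243.5 = 1.
Step 6 — Type: Im(Z) = -0.5609 ⇒ leading (phase φ = -0.1°).

PF = 1 (leading, φ = -0.1°)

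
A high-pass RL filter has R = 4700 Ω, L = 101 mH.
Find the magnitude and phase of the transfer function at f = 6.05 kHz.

Step 1 — Angular frequency: ω = 2π·6050 = 3.801e+04 rad/s.
Step 2 — Transfer function: H(jω) = jωL/(R + jωL).
Step 3 — Numerator jωL = j·3839; denominator R + jωL = 4700 + j3839.
Step 4 — H = 0.4002 + j0.4899.
Step 5 — Magnitude: |H| = 0.6326 (-4.0 dB); phase: φ = 50.8°.

|H| = 0.6326 (-4.0 dB), φ = 50.8°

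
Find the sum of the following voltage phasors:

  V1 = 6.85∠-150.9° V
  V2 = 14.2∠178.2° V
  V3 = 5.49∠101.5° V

Step 1 — Convert each phasor to rectangular form:
  V1 = 6.85·(cos(-150.9°) + j·sin(-150.9°)) = -5.985 - j3.331 V
  V2 = 14.2·(cos(178.2°) + j·sin(178.2°)) = -14.19 + j0.446 V
  V3 = 5.49·(cos(101.5°) + j·sin(101.5°)) = -1.095 + j5.38 V
Step 2 — Sum components: V_total = -21.27 + j2.494 V.
Step 3 — Convert to polar: |V_total| = 21.42 V, ∠V_total = 173.3°.

V_total = 21.42∠173.3° V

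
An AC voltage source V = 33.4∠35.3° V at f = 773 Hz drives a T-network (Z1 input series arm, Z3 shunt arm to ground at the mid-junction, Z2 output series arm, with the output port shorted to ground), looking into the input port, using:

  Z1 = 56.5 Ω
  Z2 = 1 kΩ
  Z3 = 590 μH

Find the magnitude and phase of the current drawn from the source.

Step 1 — Angular frequency: ω = 2π·f = 2π·773 = 4857 rad/s.
Step 2 — Component impedances:
  Z1: Z = R = 56.5 Ω
  Z2: Z = R = 1000 Ω
  Z3: Z = jωL = j·4857·0.00059 = 0 + j2.866 Ω
Step 3 — With the output port shorted to ground, the output series arm Z2 runs from the junction to ground; the shunt arm Z3 also runs from the junction to ground. They appear in parallel: Z3 || Z2 = 0.008211 + j2.866 Ω.
Step 4 — Series with input arm Z1: Z_in = Z1 + (Z3 || Z2) = 56.51 + j2.866 Ω = 56.58∠2.9° Ω.
Step 5 — Source phasor: V = 33.4∠35.3° V = 27.26 + j19.3 V.
Step 6 — Ohm's law: I = V / Z_total = (27.26 + j19.3) / (56.51 + j2.866) = 0.4984 + j0.3163 A.
Step 7 — Convert to polar: |I| = 0.5903 A, ∠I = 32.4°.

I = 0.5903∠32.4° A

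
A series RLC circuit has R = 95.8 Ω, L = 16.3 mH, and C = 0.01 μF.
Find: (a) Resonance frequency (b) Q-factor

Step 1 — Resonance condition Im(Z)=0 gives ω₀ = 1/√(LC).
Step 2 — ω₀ = 1/√(0.0163·1e-08) = 7.833e+04 rad/s.
Step 3 — f₀ = ω₀/(2π) = 1.247e+04 Hz.
Step 4 — Series Q: Q = ω₀L/R = 7.833e+04·0.0163/95.8 = 13.33.

(a) f₀ = 1.247e+04 Hz  (b) Q = 13.33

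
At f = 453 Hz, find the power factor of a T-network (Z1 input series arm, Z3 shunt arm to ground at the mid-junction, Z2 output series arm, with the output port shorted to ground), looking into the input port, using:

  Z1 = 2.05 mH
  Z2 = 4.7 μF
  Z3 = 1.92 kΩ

Step 1 — Angular frequency: ω = 2π·f = 2π·453 = 2846 rad/s.
Step 2 — Component impedances:
  Z1: Z = jωL = j·2846·0.00205 = 0 + j5.835 Ω
  Z2: Z = 1/(jωC) = -j/(ω·C) = 0 - j74.75 Ω
  Z3: Z = R = 1920 Ω
Step 3 — With the output port shorted to ground, the output series arm Z2 runs from the junction to ground; the shunt arm Z3 also runs from the junction to ground. They appear in parallel: Z3 || Z2 = 2.906 - j74.64 Ω.
Step 4 — Series with input arm Z1: Z_in = Z1 + (Z3 || Z2) = 2.906 - j68.8 Ω = 68.87∠-87.6° Ω.
Step 5 — Power factor: PF = cos(φ) = Re(Z)/|Z| = 2.906/68.87 = 0.0422.
Step 6 — Type: Im(Z) = -68.8 ⇒ leading (phase φ = -87.6°).

PF = 0.0422 (leading, φ = -87.6°)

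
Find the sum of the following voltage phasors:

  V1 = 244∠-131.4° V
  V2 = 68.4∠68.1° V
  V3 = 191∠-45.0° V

Step 1 — Convert each phasor to rectangular form:
  V1 = 244·(cos(-131.4°) + j·sin(-131.4°)) = -161.4 - j183 V
  V2 = 68.4·(cos(68.1°) + j·sin(68.1°)) = 25.51 + j63.46 V
  V3 = 191·(cos(-45.0°) + j·sin(-45.0°)) = 135.1 - j135.1 V
Step 2 — Sum components: V_total = -0.7903 - j254.6 V.
Step 3 — Convert to polar: |V_total| = 254.6 V, ∠V_total = -90.2°.

V_total = 254.6∠-90.2° V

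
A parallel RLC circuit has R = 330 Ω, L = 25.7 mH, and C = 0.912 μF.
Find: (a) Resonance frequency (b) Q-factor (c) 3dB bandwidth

Step 1 — Resonance: ω₀ = 1/√(LC) = 1/√(0.0257·9.12e-07) = 6532 rad/s.
Step 2 — f₀ = ω₀/(2π) = 1040 Hz.
Step 3 — Parallel Q: Q = R/(ω₀L) = 330/(6532·0.0257) = 1.966.
Step 4 — Bandwidth: Δω = ω₀/Q = 3323 rad/s; BW = Δω/(2π) = 528.8 Hz.

(a) f₀ = 1040 Hz  (b) Q = 1.966  (c) BW = 528.8 Hz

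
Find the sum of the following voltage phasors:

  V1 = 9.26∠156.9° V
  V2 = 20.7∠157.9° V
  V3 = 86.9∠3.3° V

Step 1 — Convert each phasor to rectangular form:
  V1 = 9.26·(cos(156.9°) + j·sin(156.9°)) = -8.518 + j3.633 V
  V2 = 20.7·(cos(157.9°) + j·sin(157.9°)) = -19.18 + j7.788 V
  V3 = 86.9·(cos(3.3°) + j·sin(3.3°)) = 86.76 + j5.002 V
Step 2 — Sum components: V_total = 59.06 + j16.42 V.
Step 3 — Convert to polar: |V_total| = 61.3 V, ∠V_total = 15.5°.

V_total = 61.3∠15.5° V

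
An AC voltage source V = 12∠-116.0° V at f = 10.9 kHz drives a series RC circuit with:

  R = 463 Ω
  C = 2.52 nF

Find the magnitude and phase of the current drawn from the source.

Step 1 — Angular frequency: ω = 2π·f = 2π·1.09e+04 = 6.849e+04 rad/s.
Step 2 — Component impedances:
  R: Z = R = 463 Ω
  C: Z = 1/(jωC) = -j/(ω·C) = 0 - j5794 Ω
Step 3 — Series combination: Z_total = R + C = 463 - j5794 Ω = 5813∠-85.4° Ω.
Step 4 — Source phasor: V = 12∠-116.0° V = -5.26 - j10.79 V.
Step 5 — Ohm's law: I = V / Z_total = (-5.26 - j10.79) / (463 - j5794) = 0.001778 - j0.00105 A.
Step 6 — Convert to polar: |I| = 0.002064 A, ∠I = -30.6°.

I = 0.002064∠-30.6° A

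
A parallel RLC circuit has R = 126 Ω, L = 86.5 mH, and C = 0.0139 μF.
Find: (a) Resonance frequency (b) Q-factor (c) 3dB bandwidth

Step 1 — Resonance: ω₀ = 1/√(LC) = 1/√(0.0865·1.39e-08) = 2.884e+04 rad/s.
Step 2 — f₀ = ω₀/(2π) = 4590 Hz.
Step 3 — Parallel Q: Q = R/(ω₀L) = 126/(2.884e+04·0.0865) = 0.05051.
Step 4 — Bandwidth: Δω = ω₀/Q = 5.71e+05 rad/s; BW = Δω/(2π) = 9.087e+04 Hz.

(a) f₀ = 4590 Hz  (b) Q = 0.05051  (c) BW = 9.087e+04 Hz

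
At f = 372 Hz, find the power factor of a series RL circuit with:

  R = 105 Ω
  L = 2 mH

Step 1 — Angular frequency: ω = 2π·f = 2π·372 = 2337 rad/s.
Step 2 — Component impedances:
  R: Z = R = 105 Ω
  L: Z = jωL = j·2337·0.002 = 0 + j4.675 Ω
Step 3 — Series combination: Z_total = R + L = 105 + j4.675 Ω = 105.1∠2.5° Ω.
Step 4 — Power factor: PF = cos(φ) = Re(Z)/|Z| = 105/105.1 = 0.999.
Step 5 — Type: Im(Z) = 4.675 ⇒ lagging (phase φ = 2.5°).

PF = 0.999 (lagging, φ = 2.5°)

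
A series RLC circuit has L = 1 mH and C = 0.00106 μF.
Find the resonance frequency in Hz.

Step 1 — Resonance condition Im(Z)=0 gives ω₀ = 1/√(LC).
Step 2 — ω₀ = 1/√(0.001·1.06e-09) = 9.713e+05 rad/s.
Step 3 — f₀ = ω₀/(2π) = 1.546e+05 Hz.

f₀ = 1.546e+05 Hz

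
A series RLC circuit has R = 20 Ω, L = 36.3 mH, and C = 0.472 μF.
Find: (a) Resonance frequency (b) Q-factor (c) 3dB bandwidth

Step 1 — Resonance condition Im(Z)=0 gives ω₀ = 1/√(LC).
Step 2 — ω₀ = 1/√(0.0363·4.72e-07) = 7640 rad/s.
Step 3 — f₀ = ω₀/(2π) = 1216 Hz.
Step 4 — Series Q: Q = ω₀L/R = 7640·0.0363/20 = 13.87.
Step 5 — 3dB bandwidth: Δω = ω₀/Q = 551 rad/s; BW = Δω/(2π) = 87.69 Hz.

(a) f₀ = 1216 Hz  (b) Q = 13.87  (c) BW = 87.69 Hz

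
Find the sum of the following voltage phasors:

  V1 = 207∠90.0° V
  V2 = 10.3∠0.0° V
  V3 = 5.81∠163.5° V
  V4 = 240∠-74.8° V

Step 1 — Convert each phasor to rectangular form:
  V1 = 207·(cos(90.0°) + j·sin(90.0°)) = 0 + j207 V
  V2 = 10.3·(cos(0.0°) + j·sin(0.0°)) = 10.3 V
  V3 = 5.81·(cos(163.5°) + j·sin(163.5°)) = -5.571 + j1.65 V
  V4 = 240·(cos(-74.8°) + j·sin(-74.8°)) = 62.93 - j231.6 V
Step 2 — Sum components: V_total = 67.65 - j22.95 V.
Step 3 — Convert to polar: |V_total| = 71.44 V, ∠V_total = -18.7°.

V_total = 71.44∠-18.7° V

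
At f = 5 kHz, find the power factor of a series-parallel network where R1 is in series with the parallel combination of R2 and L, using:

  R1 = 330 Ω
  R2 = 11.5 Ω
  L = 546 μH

Step 1 — Angular frequency: ω = 2π·f = 2π·5000 = 3.142e+04 rad/s.
Step 2 — Component impedances:
  R1: Z = R = 330 Ω
  R2: Z = R = 11.5 Ω
  L: Z = jωL = j·3.142e+04·0.000546 = 0 + j17.15 Ω
Step 3 — Parallel branch: R2 || L = 1/(1/R2 + 1/L) = 7.934 + j5.319 Ω.
Step 4 — Series with R1: Z_total = R1 + (R2 || L) = 337.9 + j5.319 Ω = 338∠0.9° Ω.
Step 5 — Power factor: PF = cos(φ) = Re(Z)/|Z| = 337.93/337.98 = 0.9999.
Step 6 — Type: Im(Z) = 5.319 ⇒ lagging (phase φ = 0.9°).

PF = 0.9999 (lagging, φ = 0.9°)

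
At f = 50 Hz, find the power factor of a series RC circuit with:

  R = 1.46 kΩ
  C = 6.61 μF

Step 1 — Angular frequency: ω = 2π·f = 2π·50 = 314.2 rad/s.
Step 2 — Component impedances:
  R: Z = R = 1460 Ω
  C: Z = 1/(jωC) = -j/(ω·C) = 0 - j481.6 Ω
Step 3 — Series combination: Z_total = R + C = 1460 - j481.6 Ω = 1537∠-18.3° Ω.
Step 4 — Power factor: PF = cos(φ) = Re(Z)/|Z| = 1460/1537.4 = 0.9497.
Step 5 — Type: Im(Z) = -481.6 ⇒ leading (phase φ = -18.3°).

PF = 0.9497 (leading, φ = -18.3°)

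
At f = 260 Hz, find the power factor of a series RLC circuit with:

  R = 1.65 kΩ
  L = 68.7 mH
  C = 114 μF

Step 1 — Angular frequency: ω = 2π·f = 2π·260 = 1634 rad/s.
Step 2 — Component impedances:
  R: Z = R = 1650 Ω
  L: Z = jωL = j·1634·0.0687 = 0 + j112.2 Ω
  C: Z = 1/(jωC) = -j/(ω·C) = 0 - j5.37 Ω
Step 3 — Series combination: Z_total = R + L + C = 1650 + j106.9 Ω = 1653∠3.7° Ω.
Step 4 — Power factor: PF = cos(φ) = Re(Z)/|Z| = 1650/1653.5 = 0.9979.
Step 5 — Type: Im(Z) = 106.9 ⇒ lagging (phase φ = 3.7°).

PF = 0.9979 (lagging, φ = 3.7°)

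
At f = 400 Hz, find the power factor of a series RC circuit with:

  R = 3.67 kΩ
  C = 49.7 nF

Step 1 — Angular frequency: ω = 2π·f = 2π·400 = 2513 rad/s.
Step 2 — Component impedances:
  R: Z = R = 3670 Ω
  C: Z = 1/(jωC) = -j/(ω·C) = 0 - j8006 Ω
Step 3 — Series combination: Z_total = R + C = 3670 - j8006 Ω = 8807∠-65.4° Ω.
Step 4 — Power factor: PF = cos(φ) = Re(Z)/|Z| = 3670/8807 = 0.4167.
Step 5 — Type: Im(Z) = -8006 ⇒ leading (phase φ = -65.4°).

PF = 0.4167 (leading, φ = -65.4°)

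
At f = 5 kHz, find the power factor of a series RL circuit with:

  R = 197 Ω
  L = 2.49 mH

Step 1 — Angular frequency: ω = 2π·f = 2π·5000 = 3.142e+04 rad/s.
Step 2 — Component impedances:
  R: Z = R = 197 Ω
  L: Z = jωL = j·3.142e+04·0.00249 = 0 + j78.23 Ω
Step 3 — Series combination: Z_total = R + L = 197 + j78.23 Ω = 212∠21.7° Ω.
Step 4 — Power factor: PF = cos(φ) = Re(Z)/|Z| = 197/211.96 = 0.9294.
Step 5 — Type: Im(Z) = 78.23 ⇒ lagging (phase φ = 21.7°).

PF = 0.9294 (lagging, φ = 21.7°)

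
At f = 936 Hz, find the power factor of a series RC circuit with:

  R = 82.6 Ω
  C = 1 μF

Step 1 — Angular frequency: ω = 2π·f = 2π·936 = 5881 rad/s.
Step 2 — Component impedances:
  R: Z = R = 82.6 Ω
  C: Z = 1/(jωC) = -j/(ω·C) = 0 - j170 Ω
Step 3 — Series combination: Z_total = R + C = 82.6 - j170 Ω = 189∠-64.1° Ω.
Step 4 — Power factor: PF = cos(φ) = Re(Z)/|Z| = 82.6/189.04 = 0.4369.
Step 5 — Type: Im(Z) = -170 ⇒ leading (phase φ = -64.1°).

PF = 0.4369 (leading, φ = -64.1°)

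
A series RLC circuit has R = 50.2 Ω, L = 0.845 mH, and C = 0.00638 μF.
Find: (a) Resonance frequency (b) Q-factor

Step 1 — Resonance condition Im(Z)=0 gives ω₀ = 1/√(LC).
Step 2 — ω₀ = 1/√(0.000845·6.38e-09) = 4.307e+05 rad/s.
Step 3 — f₀ = ω₀/(2π) = 6.855e+04 Hz.
Step 4 — Series Q: Q = ω₀L/R = 4.307e+05·0.000845/50.2 = 7.25.

(a) f₀ = 6.855e+04 Hz  (b) Q = 7.25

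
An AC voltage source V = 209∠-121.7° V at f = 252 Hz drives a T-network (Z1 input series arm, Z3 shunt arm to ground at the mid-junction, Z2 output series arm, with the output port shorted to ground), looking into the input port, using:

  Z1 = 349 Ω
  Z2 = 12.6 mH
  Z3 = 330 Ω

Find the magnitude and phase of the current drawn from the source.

Step 1 — Angular frequency: ω = 2π·f = 2π·252 = 1583 rad/s.
Step 2 — Component impedances:
  Z1: Z = R = 349 Ω
  Z2: Z = jωL = j·1583·0.0126 = 0 + j19.95 Ω
  Z3: Z = R = 330 Ω
Step 3 — With the output port shorted to ground, the output series arm Z2 runs from the junction to ground; the shunt arm Z3 also runs from the junction to ground. They appear in parallel: Z3 || Z2 = 1.202 + j19.88 Ω.
Step 4 — Series with input arm Z1: Z_in = Z1 + (Z3 || Z2) = 350.2 + j19.88 Ω = 350.8∠3.2° Ω.
Step 5 — Source phasor: V = 209∠-121.7° V = -109.8 - j177.8 V.
Step 6 — Ohm's law: I = V / Z_total = (-109.8 - j177.8) / (350.2 + j19.88) = -0.3413 - j0.4884 A.
Step 7 — Convert to polar: |I| = 0.5958 A, ∠I = -124.9°.

I = 0.5958∠-124.9° A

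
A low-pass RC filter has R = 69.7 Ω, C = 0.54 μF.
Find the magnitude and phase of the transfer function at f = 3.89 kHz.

Step 1 — Angular frequency: ω = 2π·3890 = 2.444e+04 rad/s.
Step 2 — Transfer function: H(jω) = 1/(1 + jωRC).
Step 3 — Denominator: 1 + jωRC = 1 + j·2.444e+04·69.7·5.4e-07 = 1 + j0.9199.
Step 4 — H = 0.5416 - j0.4983.
Step 5 — Magnitude: |H| = 0.736 (-2.7 dB); phase: φ = -42.6°.

|H| = 0.736 (-2.7 dB), φ = -42.6°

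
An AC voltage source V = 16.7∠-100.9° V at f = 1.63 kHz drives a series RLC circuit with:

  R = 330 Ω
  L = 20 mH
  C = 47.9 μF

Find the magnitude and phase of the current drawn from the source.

Step 1 — Angular frequency: ω = 2π·f = 2π·1630 = 1.024e+04 rad/s.
Step 2 — Component impedances:
  R: Z = R = 330 Ω
  L: Z = jωL = j·1.024e+04·0.02 = 0 + j204.8 Ω
  C: Z = 1/(jωC) = -j/(ω·C) = 0 - j2.038 Ω
Step 3 — Series combination: Z_total = R + L + C = 330 + j202.8 Ω = 387.3∠31.6° Ω.
Step 4 — Source phasor: V = 16.7∠-100.9° V = -3.158 - j16.4 V.
Step 5 — Ohm's law: I = V / Z_total = (-3.158 - j16.4) / (330 + j202.8) = -0.02911 - j0.0318 A.
Step 6 — Convert to polar: |I| = 0.04312 A, ∠I = -132.5°.

I = 0.04312∠-132.5° A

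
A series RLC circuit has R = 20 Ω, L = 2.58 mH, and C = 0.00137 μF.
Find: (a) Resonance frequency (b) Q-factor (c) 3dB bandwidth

Step 1 — Resonance condition Im(Z)=0 gives ω₀ = 1/√(LC).
Step 2 — ω₀ = 1/√(0.00258·1.37e-09) = 5.319e+05 rad/s.
Step 3 — f₀ = ω₀/(2π) = 8.465e+04 Hz.
Step 4 — Series Q: Q = ω₀L/R = 5.319e+05·0.00258/20 = 68.62.
Step 5 — 3dB bandwidth: Δω = ω₀/Q = 7752 rad/s; BW = Δω/(2π) = 1234 Hz.

(a) f₀ = 8.465e+04 Hz  (b) Q = 68.62  (c) BW = 1234 Hz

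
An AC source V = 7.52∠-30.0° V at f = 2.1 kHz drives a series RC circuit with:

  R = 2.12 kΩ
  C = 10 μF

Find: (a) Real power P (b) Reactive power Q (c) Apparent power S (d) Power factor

Step 1 — Angular frequency: ω = 2π·f = 2π·2100 = 1.319e+04 rad/s.
Step 2 — Component impedances:
  R: Z = R = 2120 Ω
  C: Z = 1/(jωC) = -j/(ω·C) = 0 - j7.579 Ω
Step 3 — Series combination: Z_total = R + C = 2120 - j7.579 Ω = 2120∠-0.2° Ω.
Step 4 — Source phasor: V = 7.52∠-30.0° V = 6.513 - j3.76 V.
Step 5 — Current: I = V / Z = 0.003078 - j0.001763 A = 0.003547∠-29.8° A.
Step 6 — Complex power: S = V·I* = 0.02667 - j9.536e-05 VA.
Step 7 — Real power: P = Re(S) = 0.02667 W.
Step 8 — Reactive power: Q = Im(S) = -9.536e-05 VAR.
Step 9 — Apparent power: |S| = 0.02667 VA.
Step 10 — Power factor: PF = P/|S| = 1 (leading).

(a) P = 0.02667 W  (b) Q = -9.536e-05 VAR  (c) S = 0.02667 VA  (d) PF = 1 (leading)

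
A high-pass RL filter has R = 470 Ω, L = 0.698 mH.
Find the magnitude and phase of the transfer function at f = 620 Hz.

Step 1 — Angular frequency: ω = 2π·620 = 3896 rad/s.
Step 2 — Transfer function: H(jω) = jωL/(R + jωL).
Step 3 — Numerator jωL = j·2.719; denominator R + jωL = 470 + j2.719.
Step 4 — H = 3.347e-05 + j0.005785.
Step 5 — Magnitude: |H| = 0.005785 (-44.8 dB); phase: φ = 89.7°.

|H| = 0.005785 (-44.8 dB), φ = 89.7°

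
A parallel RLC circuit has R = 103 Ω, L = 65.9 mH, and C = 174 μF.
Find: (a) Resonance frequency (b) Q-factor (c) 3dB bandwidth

Step 1 — Resonance: ω₀ = 1/√(LC) = 1/√(0.0659·0.000174) = 295.3 rad/s.
Step 2 — f₀ = ω₀/(2π) = 47 Hz.
Step 3 — Parallel Q: Q = R/(ω₀L) = 103/(295.3·0.0659) = 5.293.
Step 4 — Bandwidth: Δω = ω₀/Q = 55.8 rad/s; BW = Δω/(2π) = 8.88 Hz.

(a) f₀ = 47 Hz  (b) Q = 5.293  (c) BW = 8.88 Hz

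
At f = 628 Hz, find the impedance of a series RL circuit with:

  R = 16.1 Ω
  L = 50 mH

Step 1 — Angular frequency: ω = 2π·f = 2π·628 = 3946 rad/s.
Step 2 — Component impedances:
  R: Z = R = 16.1 Ω
  L: Z = jωL = j·3946·0.05 = 0 + j197.3 Ω
Step 3 — Series combination: Z_total = R + L = 16.1 + j197.3 Ω = 197.9∠85.3° Ω.

Z = 16.1 + j197.3 Ω = 197.9∠85.3° Ω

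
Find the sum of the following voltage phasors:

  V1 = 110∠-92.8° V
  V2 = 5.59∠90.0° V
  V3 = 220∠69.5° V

Step 1 — Convert each phasor to rectangular form:
  V1 = 110·(cos(-92.8°) + j·sin(-92.8°)) = -5.373 - j109.9 V
  V2 = 5.59·(cos(90.0°) + j·sin(90.0°)) = 0 + j5.59 V
  V3 = 220·(cos(69.5°) + j·sin(69.5°)) = 77.05 + j206.1 V
Step 2 — Sum components: V_total = 71.67 + j101.8 V.
Step 3 — Convert to polar: |V_total| = 124.5 V, ∠V_total = 54.8°.

V_total = 124.5∠54.8° V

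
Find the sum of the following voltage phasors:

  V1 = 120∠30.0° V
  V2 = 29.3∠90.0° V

Step 1 — Convert each phasor to rectangular form:
  V1 = 120·(cos(30.0°) + j·sin(30.0°)) = 103.9 + j60 V
  V2 = 29.3·(cos(90.0°) + j·sin(90.0°)) = 0 + j29.3 V
Step 2 — Sum components: V_total = 103.9 + j89.3 V.
Step 3 — Convert to polar: |V_total| = 137 V, ∠V_total = 40.7°.

V_total = 137∠40.7° V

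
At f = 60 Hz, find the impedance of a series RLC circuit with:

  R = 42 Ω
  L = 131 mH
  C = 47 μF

Step 1 — Angular frequency: ω = 2π·f = 2π·60 = 377 rad/s.
Step 2 — Component impedances:
  R: Z = R = 42 Ω
  L: Z = jωL = j·377·0.131 = 0 + j49.39 Ω
  C: Z = 1/(jωC) = -j/(ω·C) = 0 - j56.44 Ω
Step 3 — Series combination: Z_total = R + L + C = 42 - j7.052 Ω = 42.59∠-9.5° Ω.

Z = 42 - j7.052 Ω = 42.59∠-9.5° Ω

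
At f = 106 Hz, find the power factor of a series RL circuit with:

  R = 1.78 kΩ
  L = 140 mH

Step 1 — Angular frequency: ω = 2π·f = 2π·106 = 666 rad/s.
Step 2 — Component impedances:
  R: Z = R = 1780 Ω
  L: Z = jωL = j·666·0.14 = 0 + j93.24 Ω
Step 3 — Series combination: Z_total = R + L = 1780 + j93.24 Ω = 1782∠3.0° Ω.
Step 4 — Power factor: PF = cos(φ) = Re(Z)/|Z| = 1780/1782.44 = 0.9986.
Step 5 — Type: Im(Z) = 93.24 ⇒ lagging (phase φ = 3.0°).

PF = 0.9986 (lagging, φ = 3.0°)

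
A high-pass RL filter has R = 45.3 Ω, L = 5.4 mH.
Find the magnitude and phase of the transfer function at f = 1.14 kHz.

Step 1 — Angular frequency: ω = 2π·1140 = 7163 rad/s.
Step 2 — Transfer function: H(jω) = jωL/(R + jωL).
Step 3 — Numerator jωL = j·38.68; denominator R + jωL = 45.3 + j38.68.
Step 4 — H = 0.4216 + j0.4938.
Step 5 — Magnitude: |H| = 0.6493 (-3.8 dB); phase: φ = 49.5°.

|H| = 0.6493 (-3.8 dB), φ = 49.5°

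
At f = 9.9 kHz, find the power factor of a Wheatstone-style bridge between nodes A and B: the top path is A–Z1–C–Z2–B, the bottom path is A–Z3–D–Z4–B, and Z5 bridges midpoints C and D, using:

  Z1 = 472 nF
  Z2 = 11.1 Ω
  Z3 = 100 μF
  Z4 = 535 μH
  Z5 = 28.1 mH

Step 1 — Angular frequency: ω = 2π·f = 2π·9900 = 6.22e+04 rad/s.
Step 2 — Component impedances:
  Z1: Z = 1/(jωC) = -j/(ω·C) = 0 - j34.06 Ω
  Z2: Z = R = 11.1 Ω
  Z3: Z = 1/(jωC) = -j/(ω·C) = 0 - j0.1608 Ω
  Z4: Z = jωL = j·6.22e+04·0.000535 = 0 + j33.28 Ω
  Z5: Z = jωL = j·6.22e+04·0.0281 = 0 + j1748 Ω
Step 3 — Bridge requires nodal analysis (the Z5 bridge couples midpoints C and D, so the two paths cannot be reduced to a simple series/parallel combination). Setting node B to ground and injecting 1 A at node A, the 3-node admittance system at A, C, D solves to V_A = Z_AB = 96.72 + j47.28 Ω = 107.7∠26.1° Ω.
Step 4 — Power factor: PF = cos(φ) = Re(Z)/|Z| = 96.719/107.66 = 0.8984.
Step 5 — Type: Im(Z) = 47.28 ⇒ lagging (phase φ = 26.1°).

PF = 0.8984 (lagging, φ = 26.1°)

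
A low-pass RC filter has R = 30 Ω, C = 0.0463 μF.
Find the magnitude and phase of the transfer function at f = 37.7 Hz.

Step 1 — Angular frequency: ω = 2π·37.7 = 236.9 rad/s.
Step 2 — Transfer function: H(jω) = 1/(1 + jωRC).
Step 3 — Denominator: 1 + jωRC = 1 + j·236.9·30·4.63e-08 = 1 + j0.000329.
Step 4 — H = 1 - j0.000329.
Step 5 — Magnitude: |H| = 1 (-0.0 dB); phase: φ = -0.0°.

|H| = 1 (-0.0 dB), φ = -0.0°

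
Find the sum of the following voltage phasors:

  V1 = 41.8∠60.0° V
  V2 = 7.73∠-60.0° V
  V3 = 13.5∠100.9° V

Step 1 — Convert each phasor to rectangular form:
  V1 = 41.8·(cos(60.0°) + j·sin(60.0°)) = 20.9 + j36.2 V
  V2 = 7.73·(cos(-60.0°) + j·sin(-60.0°)) = 3.865 - j6.694 V
  V3 = 13.5·(cos(100.9°) + j·sin(100.9°)) = -2.553 + j13.26 V
Step 2 — Sum components: V_total = 22.21 + j42.76 V.
Step 3 — Convert to polar: |V_total| = 48.19 V, ∠V_total = 62.6°.

V_total = 48.19∠62.6° V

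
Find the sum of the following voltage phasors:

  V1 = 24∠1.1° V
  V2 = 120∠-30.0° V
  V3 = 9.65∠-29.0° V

Step 1 — Convert each phasor to rectangular form:
  V1 = 24·(cos(1.1°) + j·sin(1.1°)) = 24 + j0.4607 V
  V2 = 120·(cos(-30.0°) + j·sin(-30.0°)) = 103.9 - j60 V
  V3 = 9.65·(cos(-29.0°) + j·sin(-29.0°)) = 8.44 - j4.678 V
Step 2 — Sum components: V_total = 136.4 - j64.22 V.
Step 3 — Convert to polar: |V_total| = 150.7 V, ∠V_total = -25.2°.

V_total = 150.7∠-25.2° V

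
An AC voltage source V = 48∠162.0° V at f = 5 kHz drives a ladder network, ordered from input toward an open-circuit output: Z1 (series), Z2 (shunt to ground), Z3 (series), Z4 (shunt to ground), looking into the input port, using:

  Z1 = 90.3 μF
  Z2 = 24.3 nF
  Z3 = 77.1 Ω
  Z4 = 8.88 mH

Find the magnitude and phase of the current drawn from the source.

Step 1 — Angular frequency: ω = 2π·f = 2π·5000 = 3.142e+04 rad/s.
Step 2 — Component impedances:
  Z1: Z = 1/(jωC) = -j/(ω·C) = 0 - j0.3525 Ω
  Z2: Z = 1/(jωC) = -j/(ω·C) = 0 - j1310 Ω
  Z3: Z = R = 77.1 Ω
  Z4: Z = jωL = j·3.142e+04·0.00888 = 0 + j279 Ω
Step 3 — Ladder network (open output): work backward from the far end, alternating series and parallel combinations. Z_in = 123.8 + j344.9 Ω = 366.4∠70.3° Ω.
Step 4 — Source phasor: V = 48∠162.0° V = -45.65 + j14.83 V.
Step 5 — Ohm's law: I = V / Z_total = (-45.65 + j14.83) / (123.8 + j344.9) = -0.003989 + j0.1309 A.
Step 6 — Convert to polar: |I| = 0.131 A, ∠I = 91.7°.

I = 0.131∠91.7° A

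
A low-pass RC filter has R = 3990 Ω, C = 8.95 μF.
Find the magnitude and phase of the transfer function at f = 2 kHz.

Step 1 — Angular frequency: ω = 2π·2000 = 1.257e+04 rad/s.
Step 2 — Transfer function: H(jω) = 1/(1 + jωRC).
Step 3 — Denominator: 1 + jωRC = 1 + j·1.257e+04·3990·8.95e-06 = 1 + j448.8.
Step 4 — H = 4.966e-06 - j0.002228.
Step 5 — Magnitude: |H| = 0.002228 (-53.0 dB); phase: φ = -89.9°.

|H| = 0.002228 (-53.0 dB), φ = -89.9°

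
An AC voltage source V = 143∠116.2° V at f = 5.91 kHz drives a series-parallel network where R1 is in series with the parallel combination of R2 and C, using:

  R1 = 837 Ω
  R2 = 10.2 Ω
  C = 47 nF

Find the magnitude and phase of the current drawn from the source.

Step 1 — Angular frequency: ω = 2π·f = 2π·5910 = 3.713e+04 rad/s.
Step 2 — Component impedances:
  R1: Z = R = 837 Ω
  R2: Z = R = 10.2 Ω
  C: Z = 1/(jωC) = -j/(ω·C) = 0 - j573 Ω
Step 3 — Parallel branch: R2 || C = 1/(1/R2 + 1/C) = 10.2 - j0.1815 Ω.
Step 4 — Series with R1: Z_total = R1 + (R2 || C) = 847.2 - j0.1815 Ω = 847.2∠-0.0° Ω.
Step 5 — Source phasor: V = 143∠116.2° V = -63.14 + j128.3 V.
Step 6 — Ohm's law: I = V / Z_total = (-63.14 + j128.3) / (847.2 - j0.1815) = -0.07456 + j0.1514 A.
Step 7 — Convert to polar: |I| = 0.1688 A, ∠I = 116.2°.

I = 0.1688∠116.2° A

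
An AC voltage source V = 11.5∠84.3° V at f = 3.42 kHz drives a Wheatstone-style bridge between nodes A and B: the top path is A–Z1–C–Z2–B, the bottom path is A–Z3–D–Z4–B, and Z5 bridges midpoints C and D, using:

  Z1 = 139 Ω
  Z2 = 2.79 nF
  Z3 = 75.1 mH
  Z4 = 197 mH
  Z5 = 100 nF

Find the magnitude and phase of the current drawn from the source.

Step 1 — Angular frequency: ω = 2π·f = 2π·3420 = 2.149e+04 rad/s.
Step 2 — Component impedances:
  Z1: Z = R = 139 Ω
  Z2: Z = 1/(jωC) = -j/(ω·C) = 0 - j1.668e+04 Ω
  Z3: Z = jωL = j·2.149e+04·0.0751 = 0 + j1614 Ω
  Z4: Z = jωL = j·2.149e+04·0.197 = 0 + j4233 Ω
  Z5: Z = 1/(jωC) = -j/(ω·C) = 0 - j465.4 Ω
Step 3 — Bridge requires nodal analysis (the Z5 bridge couples midpoints C and D, so the two paths cannot be reduced to a simple series/parallel combination). Setting node B to ground and injecting 1 A at node A, the 3-node admittance system at A, C, D solves to V_A = Z_AB = 314.9 + j4595 Ω = 4606∠86.1° Ω.
Step 4 — Source phasor: V = 11.5∠84.3° V = 1.142 + j11.44 V.
Step 5 — Ohm's law: I = V / Z_total = (1.142 + j11.44) / (314.9 + j4595) = 0.002496 - j7.751e-05 A.
Step 6 — Convert to polar: |I| = 0.002497 A, ∠I = -1.8°.

I = 0.002497∠-1.8° A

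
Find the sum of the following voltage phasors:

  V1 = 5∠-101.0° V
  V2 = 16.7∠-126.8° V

Step 1 — Convert each phasor to rectangular form:
  V1 = 5·(cos(-101.0°) + j·sin(-101.0°)) = -0.954 - j4.908 V
  V2 = 16.7·(cos(-126.8°) + j·sin(-126.8°)) = -10 - j13.37 V
Step 2 — Sum components: V_total = -10.96 - j18.28 V.
Step 3 — Convert to polar: |V_total| = 21.31 V, ∠V_total = -120.9°.

V_total = 21.31∠-120.9° V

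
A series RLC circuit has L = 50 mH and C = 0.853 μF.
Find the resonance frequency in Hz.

Step 1 — Resonance condition Im(Z)=0 gives ω₀ = 1/√(LC).
Step 2 — ω₀ = 1/√(0.05·8.53e-07) = 4842 rad/s.
Step 3 — f₀ = ω₀/(2π) = 770.7 Hz.

f₀ = 770.7 Hz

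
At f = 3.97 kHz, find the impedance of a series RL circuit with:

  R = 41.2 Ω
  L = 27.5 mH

Step 1 — Angular frequency: ω = 2π·f = 2π·3970 = 2.494e+04 rad/s.
Step 2 — Component impedances:
  R: Z = R = 41.2 Ω
  L: Z = jωL = j·2.494e+04·0.0275 = 0 + j686 Ω
Step 3 — Series combination: Z_total = R + L = 41.2 + j686 Ω = 687.2∠86.6° Ω.

Z = 41.2 + j686 Ω = 687.2∠86.6° Ω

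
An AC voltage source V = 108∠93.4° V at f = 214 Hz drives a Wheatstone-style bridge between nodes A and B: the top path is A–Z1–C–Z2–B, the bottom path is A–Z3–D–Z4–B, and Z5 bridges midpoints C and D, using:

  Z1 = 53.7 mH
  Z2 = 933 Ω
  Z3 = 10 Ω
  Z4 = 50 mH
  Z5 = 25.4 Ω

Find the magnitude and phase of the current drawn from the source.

Step 1 — Angular frequency: ω = 2π·f = 2π·214 = 1345 rad/s.
Step 2 — Component impedances:
  Z1: Z = jωL = j·1345·0.0537 = 0 + j72.21 Ω
  Z2: Z = R = 933 Ω
  Z3: Z = R = 10 Ω
  Z4: Z = jωL = j·1345·0.05 = 0 + j67.23 Ω
  Z5: Z = R = 25.4 Ω
Step 3 — Bridge requires nodal analysis (the Z5 bridge couples midpoints C and D, so the two paths cannot be reduced to a simple series/parallel combination). Setting node B to ground and injecting 1 A at node A, the 3-node admittance system at A, C, D solves to V_A = Z_AB = 13.75 + j67.82 Ω = 69.2∠78.5° Ω.
Step 4 — Source phasor: V = 108∠93.4° V = -6.405 + j107.8 V.
Step 5 — Ohm's law: I = V / Z_total = (-6.405 + j107.8) / (13.75 + j67.82) = 1.508 + j0.4003 A.
Step 6 — Convert to polar: |I| = 1.561 A, ∠I = 14.9°.

I = 1.561∠14.9° A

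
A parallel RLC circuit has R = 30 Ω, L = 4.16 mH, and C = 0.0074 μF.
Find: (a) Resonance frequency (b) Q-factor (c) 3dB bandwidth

Step 1 — Resonance: ω₀ = 1/√(LC) = 1/√(0.00416·7.4e-09) = 1.802e+05 rad/s.
Step 2 — f₀ = ω₀/(2π) = 2.869e+04 Hz.
Step 3 — Parallel Q: Q = R/(ω₀L) = 30/(1.802e+05·0.00416) = 0.04001.
Step 4 — Bandwidth: Δω = ω₀/Q = 4.505e+06 rad/s; BW = Δω/(2π) = 7.169e+05 Hz.

(a) f₀ = 2.869e+04 Hz  (b) Q = 0.04001  (c) BW = 7.169e+05 Hz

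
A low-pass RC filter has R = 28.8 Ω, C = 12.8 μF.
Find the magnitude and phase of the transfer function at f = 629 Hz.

Step 1 — Angular frequency: ω = 2π·629 = 3952 rad/s.
Step 2 — Transfer function: H(jω) = 1/(1 + jωRC).
Step 3 — Denominator: 1 + jωRC = 1 + j·3952·28.8·1.28e-05 = 1 + j1.457.
Step 4 — H = 0.3202 - j0.4666.
Step 5 — Magnitude: |H| = 0.5659 (-4.9 dB); phase: φ = -55.5°.

|H| = 0.5659 (-4.9 dB), φ = -55.5°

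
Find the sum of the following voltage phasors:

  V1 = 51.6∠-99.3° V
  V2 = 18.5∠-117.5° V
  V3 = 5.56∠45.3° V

Step 1 — Convert each phasor to rectangular form:
  V1 = 51.6·(cos(-99.3°) + j·sin(-99.3°)) = -8.339 - j50.92 V
  V2 = 18.5·(cos(-117.5°) + j·sin(-117.5°)) = -8.542 - j16.41 V
  V3 = 5.56·(cos(45.3°) + j·sin(45.3°)) = 3.911 + j3.952 V
Step 2 — Sum components: V_total = -12.97 - j63.38 V.
Step 3 — Convert to polar: |V_total| = 64.69 V, ∠V_total = -101.6°.

V_total = 64.69∠-101.6° V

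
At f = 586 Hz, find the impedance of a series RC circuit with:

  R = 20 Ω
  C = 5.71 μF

Step 1 — Angular frequency: ω = 2π·f = 2π·586 = 3682 rad/s.
Step 2 — Component impedances:
  R: Z = R = 20 Ω
  C: Z = 1/(jωC) = -j/(ω·C) = 0 - j47.56 Ω
Step 3 — Series combination: Z_total = R + C = 20 - j47.56 Ω = 51.6∠-67.2° Ω.

Z = 20 - j47.56 Ω = 51.6∠-67.2° Ω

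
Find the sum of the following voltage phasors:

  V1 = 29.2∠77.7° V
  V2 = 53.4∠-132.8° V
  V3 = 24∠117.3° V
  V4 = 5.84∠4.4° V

Step 1 — Convert each phasor to rectangular form:
  V1 = 29.2·(cos(77.7°) + j·sin(77.7°)) = 6.22 + j28.53 V
  V2 = 53.4·(cos(-132.8°) + j·sin(-132.8°)) = -36.28 - j39.18 V
  V3 = 24·(cos(117.3°) + j·sin(117.3°)) = -11.01 + j21.33 V
  V4 = 5.84·(cos(4.4°) + j·sin(4.4°)) = 5.823 + j0.448 V
Step 2 — Sum components: V_total = -35.25 + j11.12 V.
Step 3 — Convert to polar: |V_total| = 36.96 V, ∠V_total = 162.5°.

V_total = 36.96∠162.5° V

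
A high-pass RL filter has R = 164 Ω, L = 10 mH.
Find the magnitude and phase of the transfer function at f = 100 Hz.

Step 1 — Angular frequency: ω = 2π·100 = 628.3 rad/s.
Step 2 — Transfer function: H(jω) = jωL/(R + jωL).
Step 3 — Numerator jωL = j·6.283; denominator R + jωL = 164 + j6.283.
Step 4 — H = 0.001466 + j0.03826.
Step 5 — Magnitude: |H| = 0.03828 (-28.3 dB); phase: φ = 87.8°.

|H| = 0.03828 (-28.3 dB), φ = 87.8°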